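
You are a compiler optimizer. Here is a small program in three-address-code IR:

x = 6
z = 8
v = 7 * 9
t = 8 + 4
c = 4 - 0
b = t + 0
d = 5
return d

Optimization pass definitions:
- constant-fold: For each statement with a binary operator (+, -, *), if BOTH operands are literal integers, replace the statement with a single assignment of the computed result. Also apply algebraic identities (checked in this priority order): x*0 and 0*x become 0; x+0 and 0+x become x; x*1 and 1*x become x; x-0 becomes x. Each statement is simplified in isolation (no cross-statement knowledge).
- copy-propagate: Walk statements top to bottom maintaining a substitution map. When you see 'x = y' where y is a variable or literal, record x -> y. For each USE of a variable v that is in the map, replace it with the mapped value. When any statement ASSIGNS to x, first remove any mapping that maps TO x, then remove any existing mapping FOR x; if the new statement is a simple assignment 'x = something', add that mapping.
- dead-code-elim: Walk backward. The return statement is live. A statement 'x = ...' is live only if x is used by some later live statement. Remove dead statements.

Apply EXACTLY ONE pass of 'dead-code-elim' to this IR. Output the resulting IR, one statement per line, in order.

Applying dead-code-elim statement-by-statement:
  [8] return d  -> KEEP (return); live=['d']
  [7] d = 5  -> KEEP; live=[]
  [6] b = t + 0  -> DEAD (b not live)
  [5] c = 4 - 0  -> DEAD (c not live)
  [4] t = 8 + 4  -> DEAD (t not live)
  [3] v = 7 * 9  -> DEAD (v not live)
  [2] z = 8  -> DEAD (z not live)
  [1] x = 6  -> DEAD (x not live)
Result (2 stmts):
  d = 5
  return d

Answer: d = 5
return d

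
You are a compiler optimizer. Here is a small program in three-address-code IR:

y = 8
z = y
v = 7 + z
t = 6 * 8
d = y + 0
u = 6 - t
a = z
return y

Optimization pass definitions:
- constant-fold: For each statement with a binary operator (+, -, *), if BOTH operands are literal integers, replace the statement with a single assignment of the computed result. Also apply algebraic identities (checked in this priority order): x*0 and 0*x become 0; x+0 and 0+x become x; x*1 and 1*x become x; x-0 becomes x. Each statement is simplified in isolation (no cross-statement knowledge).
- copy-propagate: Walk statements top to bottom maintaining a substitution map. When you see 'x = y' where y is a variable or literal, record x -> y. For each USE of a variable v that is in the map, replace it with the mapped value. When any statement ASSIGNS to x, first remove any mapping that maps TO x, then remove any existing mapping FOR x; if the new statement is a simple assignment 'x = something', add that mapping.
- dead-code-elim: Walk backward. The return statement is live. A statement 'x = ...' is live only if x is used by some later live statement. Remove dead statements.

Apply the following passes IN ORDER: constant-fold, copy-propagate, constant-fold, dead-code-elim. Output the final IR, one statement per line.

Initial IR:
  y = 8
  z = y
  v = 7 + z
  t = 6 * 8
  d = y + 0
  u = 6 - t
  a = z
  return y
After constant-fold (8 stmts):
  y = 8
  z = y
  v = 7 + z
  t = 48
  d = y
  u = 6 - t
  a = z
  return y
After copy-propagate (8 stmts):
  y = 8
  z = 8
  v = 7 + 8
  t = 48
  d = 8
  u = 6 - 48
  a = 8
  return 8
After constant-fold (8 stmts):
  y = 8
  z = 8
  v = 15
  t = 48
  d = 8
  u = -42
  a = 8
  return 8
After dead-code-elim (1 stmts):
  return 8

Answer: return 8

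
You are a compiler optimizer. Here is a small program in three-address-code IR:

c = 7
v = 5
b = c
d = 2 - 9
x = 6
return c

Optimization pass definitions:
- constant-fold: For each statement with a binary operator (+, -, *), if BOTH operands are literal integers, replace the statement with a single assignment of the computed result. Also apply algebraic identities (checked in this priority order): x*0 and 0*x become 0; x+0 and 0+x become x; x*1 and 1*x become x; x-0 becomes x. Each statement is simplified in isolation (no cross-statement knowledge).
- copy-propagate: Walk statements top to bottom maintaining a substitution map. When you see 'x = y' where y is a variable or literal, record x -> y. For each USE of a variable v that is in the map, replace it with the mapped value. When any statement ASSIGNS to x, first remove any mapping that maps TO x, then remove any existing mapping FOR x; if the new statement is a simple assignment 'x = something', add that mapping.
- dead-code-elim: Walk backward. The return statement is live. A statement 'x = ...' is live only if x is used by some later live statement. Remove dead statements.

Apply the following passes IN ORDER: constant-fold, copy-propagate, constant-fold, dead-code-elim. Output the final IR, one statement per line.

Answer: return 7

Derivation:
Initial IR:
  c = 7
  v = 5
  b = c
  d = 2 - 9
  x = 6
  return c
After constant-fold (6 stmts):
  c = 7
  v = 5
  b = c
  d = -7
  x = 6
  return c
After copy-propagate (6 stmts):
  c = 7
  v = 5
  b = 7
  d = -7
  x = 6
  return 7
After constant-fold (6 stmts):
  c = 7
  v = 5
  b = 7
  d = -7
  x = 6
  return 7
After dead-code-elim (1 stmts):
  return 7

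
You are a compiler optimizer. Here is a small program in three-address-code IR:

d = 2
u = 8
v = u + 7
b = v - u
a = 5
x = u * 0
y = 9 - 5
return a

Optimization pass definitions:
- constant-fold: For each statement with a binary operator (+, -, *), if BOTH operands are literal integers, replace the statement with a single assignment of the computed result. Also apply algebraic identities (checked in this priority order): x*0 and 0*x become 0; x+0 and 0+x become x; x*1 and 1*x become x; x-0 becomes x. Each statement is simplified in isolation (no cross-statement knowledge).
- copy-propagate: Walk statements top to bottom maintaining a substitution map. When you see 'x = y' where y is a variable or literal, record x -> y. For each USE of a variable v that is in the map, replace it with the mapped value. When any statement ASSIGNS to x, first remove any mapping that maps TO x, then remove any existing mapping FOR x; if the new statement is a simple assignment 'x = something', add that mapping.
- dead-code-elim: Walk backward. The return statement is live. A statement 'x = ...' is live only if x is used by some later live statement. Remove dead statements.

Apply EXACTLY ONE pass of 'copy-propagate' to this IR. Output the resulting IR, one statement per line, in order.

Answer: d = 2
u = 8
v = 8 + 7
b = v - 8
a = 5
x = 8 * 0
y = 9 - 5
return 5

Derivation:
Applying copy-propagate statement-by-statement:
  [1] d = 2  (unchanged)
  [2] u = 8  (unchanged)
  [3] v = u + 7  -> v = 8 + 7
  [4] b = v - u  -> b = v - 8
  [5] a = 5  (unchanged)
  [6] x = u * 0  -> x = 8 * 0
  [7] y = 9 - 5  (unchanged)
  [8] return a  -> return 5
Result (8 stmts):
  d = 2
  u = 8
  v = 8 + 7
  b = v - 8
  a = 5
  x = 8 * 0
  y = 9 - 5
  return 5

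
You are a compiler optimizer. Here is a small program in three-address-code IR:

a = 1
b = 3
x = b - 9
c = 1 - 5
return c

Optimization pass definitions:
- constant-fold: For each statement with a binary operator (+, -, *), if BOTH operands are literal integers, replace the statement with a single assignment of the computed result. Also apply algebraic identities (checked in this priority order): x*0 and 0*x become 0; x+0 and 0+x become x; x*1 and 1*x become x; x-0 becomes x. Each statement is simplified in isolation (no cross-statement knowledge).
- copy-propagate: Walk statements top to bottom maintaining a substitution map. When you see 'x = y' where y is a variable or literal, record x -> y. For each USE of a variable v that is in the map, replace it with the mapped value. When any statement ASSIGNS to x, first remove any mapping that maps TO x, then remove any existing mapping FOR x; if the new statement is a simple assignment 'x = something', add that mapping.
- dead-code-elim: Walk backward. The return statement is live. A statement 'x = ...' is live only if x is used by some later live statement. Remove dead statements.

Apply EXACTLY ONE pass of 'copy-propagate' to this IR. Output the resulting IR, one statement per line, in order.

Answer: a = 1
b = 3
x = 3 - 9
c = 1 - 5
return c

Derivation:
Applying copy-propagate statement-by-statement:
  [1] a = 1  (unchanged)
  [2] b = 3  (unchanged)
  [3] x = b - 9  -> x = 3 - 9
  [4] c = 1 - 5  (unchanged)
  [5] return c  (unchanged)
Result (5 stmts):
  a = 1
  b = 3
  x = 3 - 9
  c = 1 - 5
  return c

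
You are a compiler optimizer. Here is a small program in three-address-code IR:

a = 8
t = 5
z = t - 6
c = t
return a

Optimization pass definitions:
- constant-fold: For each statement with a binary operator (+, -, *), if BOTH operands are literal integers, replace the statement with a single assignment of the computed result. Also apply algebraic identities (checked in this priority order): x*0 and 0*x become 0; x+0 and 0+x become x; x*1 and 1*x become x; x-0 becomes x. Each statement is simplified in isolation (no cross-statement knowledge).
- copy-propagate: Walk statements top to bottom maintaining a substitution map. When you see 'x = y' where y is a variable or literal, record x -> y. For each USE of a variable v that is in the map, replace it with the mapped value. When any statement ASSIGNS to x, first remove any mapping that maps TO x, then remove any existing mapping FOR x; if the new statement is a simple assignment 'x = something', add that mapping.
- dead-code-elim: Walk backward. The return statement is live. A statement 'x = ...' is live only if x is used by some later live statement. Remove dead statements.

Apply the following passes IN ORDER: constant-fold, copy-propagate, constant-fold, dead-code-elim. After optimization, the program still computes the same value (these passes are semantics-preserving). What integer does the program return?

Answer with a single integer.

Initial IR:
  a = 8
  t = 5
  z = t - 6
  c = t
  return a
After constant-fold (5 stmts):
  a = 8
  t = 5
  z = t - 6
  c = t
  return a
After copy-propagate (5 stmts):
  a = 8
  t = 5
  z = 5 - 6
  c = 5
  return 8
After constant-fold (5 stmts):
  a = 8
  t = 5
  z = -1
  c = 5
  return 8
After dead-code-elim (1 stmts):
  return 8
Evaluate:
  a = 8  =>  a = 8
  t = 5  =>  t = 5
  z = t - 6  =>  z = -1
  c = t  =>  c = 5
  return a = 8

Answer: 8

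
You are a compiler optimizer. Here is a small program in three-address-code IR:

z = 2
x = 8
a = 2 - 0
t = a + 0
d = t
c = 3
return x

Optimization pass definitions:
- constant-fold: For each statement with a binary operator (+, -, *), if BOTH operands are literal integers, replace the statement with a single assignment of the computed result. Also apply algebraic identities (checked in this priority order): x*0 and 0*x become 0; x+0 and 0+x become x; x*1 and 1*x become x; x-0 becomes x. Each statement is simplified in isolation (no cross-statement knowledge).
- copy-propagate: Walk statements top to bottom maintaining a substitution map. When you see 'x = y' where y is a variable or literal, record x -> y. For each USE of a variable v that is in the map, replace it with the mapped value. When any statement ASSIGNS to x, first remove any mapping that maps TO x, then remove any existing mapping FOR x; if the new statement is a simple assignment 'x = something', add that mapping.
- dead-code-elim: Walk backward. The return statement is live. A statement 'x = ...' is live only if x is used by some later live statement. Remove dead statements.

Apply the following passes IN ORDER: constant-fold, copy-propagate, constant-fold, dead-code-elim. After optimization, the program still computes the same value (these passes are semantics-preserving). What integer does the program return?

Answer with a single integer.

Answer: 8

Derivation:
Initial IR:
  z = 2
  x = 8
  a = 2 - 0
  t = a + 0
  d = t
  c = 3
  return x
After constant-fold (7 stmts):
  z = 2
  x = 8
  a = 2
  t = a
  d = t
  c = 3
  return x
After copy-propagate (7 stmts):
  z = 2
  x = 8
  a = 2
  t = 2
  d = 2
  c = 3
  return 8
After constant-fold (7 stmts):
  z = 2
  x = 8
  a = 2
  t = 2
  d = 2
  c = 3
  return 8
After dead-code-elim (1 stmts):
  return 8
Evaluate:
  z = 2  =>  z = 2
  x = 8  =>  x = 8
  a = 2 - 0  =>  a = 2
  t = a + 0  =>  t = 2
  d = t  =>  d = 2
  c = 3  =>  c = 3
  return x = 8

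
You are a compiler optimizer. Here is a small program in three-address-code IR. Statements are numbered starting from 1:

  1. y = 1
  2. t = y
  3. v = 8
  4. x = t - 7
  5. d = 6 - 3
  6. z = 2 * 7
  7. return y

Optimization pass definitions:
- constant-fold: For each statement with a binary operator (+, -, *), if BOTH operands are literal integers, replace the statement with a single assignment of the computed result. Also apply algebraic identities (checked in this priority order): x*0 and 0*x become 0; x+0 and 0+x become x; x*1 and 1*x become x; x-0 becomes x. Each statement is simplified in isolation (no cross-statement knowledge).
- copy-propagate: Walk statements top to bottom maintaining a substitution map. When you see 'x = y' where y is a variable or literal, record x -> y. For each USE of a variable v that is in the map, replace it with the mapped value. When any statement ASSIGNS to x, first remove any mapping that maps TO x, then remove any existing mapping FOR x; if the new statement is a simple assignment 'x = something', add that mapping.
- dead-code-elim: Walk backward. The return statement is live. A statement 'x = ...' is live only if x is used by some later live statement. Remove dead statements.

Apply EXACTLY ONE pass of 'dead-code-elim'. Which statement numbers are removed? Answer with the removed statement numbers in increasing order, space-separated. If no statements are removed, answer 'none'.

Backward liveness scan:
Stmt 1 'y = 1': KEEP (y is live); live-in = []
Stmt 2 't = y': DEAD (t not in live set ['y'])
Stmt 3 'v = 8': DEAD (v not in live set ['y'])
Stmt 4 'x = t - 7': DEAD (x not in live set ['y'])
Stmt 5 'd = 6 - 3': DEAD (d not in live set ['y'])
Stmt 6 'z = 2 * 7': DEAD (z not in live set ['y'])
Stmt 7 'return y': KEEP (return); live-in = ['y']
Removed statement numbers: [2, 3, 4, 5, 6]
Surviving IR:
  y = 1
  return y

Answer: 2 3 4 5 6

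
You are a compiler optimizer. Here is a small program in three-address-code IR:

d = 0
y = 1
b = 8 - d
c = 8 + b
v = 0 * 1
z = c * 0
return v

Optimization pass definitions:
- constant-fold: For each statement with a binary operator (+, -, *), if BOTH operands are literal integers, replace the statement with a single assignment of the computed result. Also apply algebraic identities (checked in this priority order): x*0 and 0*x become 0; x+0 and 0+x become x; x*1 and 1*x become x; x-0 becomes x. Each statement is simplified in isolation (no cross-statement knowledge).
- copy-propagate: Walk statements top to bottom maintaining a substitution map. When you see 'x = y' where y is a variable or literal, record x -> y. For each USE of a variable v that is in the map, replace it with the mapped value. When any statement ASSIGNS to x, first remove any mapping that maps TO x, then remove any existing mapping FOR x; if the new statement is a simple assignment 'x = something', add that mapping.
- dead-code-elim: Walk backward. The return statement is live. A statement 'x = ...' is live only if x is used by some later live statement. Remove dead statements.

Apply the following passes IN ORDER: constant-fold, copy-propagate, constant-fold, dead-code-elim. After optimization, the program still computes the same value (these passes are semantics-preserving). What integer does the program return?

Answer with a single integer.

Initial IR:
  d = 0
  y = 1
  b = 8 - d
  c = 8 + b
  v = 0 * 1
  z = c * 0
  return v
After constant-fold (7 stmts):
  d = 0
  y = 1
  b = 8 - d
  c = 8 + b
  v = 0
  z = 0
  return v
After copy-propagate (7 stmts):
  d = 0
  y = 1
  b = 8 - 0
  c = 8 + b
  v = 0
  z = 0
  return 0
After constant-fold (7 stmts):
  d = 0
  y = 1
  b = 8
  c = 8 + b
  v = 0
  z = 0
  return 0
After dead-code-elim (1 stmts):
  return 0
Evaluate:
  d = 0  =>  d = 0
  y = 1  =>  y = 1
  b = 8 - d  =>  b = 8
  c = 8 + b  =>  c = 16
  v = 0 * 1  =>  v = 0
  z = c * 0  =>  z = 0
  return v = 0

Answer: 0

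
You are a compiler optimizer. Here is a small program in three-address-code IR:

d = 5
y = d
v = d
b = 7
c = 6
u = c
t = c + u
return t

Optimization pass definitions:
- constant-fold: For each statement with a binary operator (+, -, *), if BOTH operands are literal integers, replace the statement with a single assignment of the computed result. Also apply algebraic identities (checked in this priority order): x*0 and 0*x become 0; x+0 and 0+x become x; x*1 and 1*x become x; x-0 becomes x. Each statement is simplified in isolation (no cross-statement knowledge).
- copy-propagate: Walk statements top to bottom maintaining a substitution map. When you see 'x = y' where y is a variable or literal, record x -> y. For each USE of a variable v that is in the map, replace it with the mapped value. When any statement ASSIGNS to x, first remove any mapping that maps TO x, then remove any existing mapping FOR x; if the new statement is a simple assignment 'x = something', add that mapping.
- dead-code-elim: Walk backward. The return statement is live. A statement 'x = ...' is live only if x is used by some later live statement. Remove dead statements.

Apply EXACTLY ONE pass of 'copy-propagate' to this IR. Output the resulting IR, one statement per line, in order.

Answer: d = 5
y = 5
v = 5
b = 7
c = 6
u = 6
t = 6 + 6
return t

Derivation:
Applying copy-propagate statement-by-statement:
  [1] d = 5  (unchanged)
  [2] y = d  -> y = 5
  [3] v = d  -> v = 5
  [4] b = 7  (unchanged)
  [5] c = 6  (unchanged)
  [6] u = c  -> u = 6
  [7] t = c + u  -> t = 6 + 6
  [8] return t  (unchanged)
Result (8 stmts):
  d = 5
  y = 5
  v = 5
  b = 7
  c = 6
  u = 6
  t = 6 + 6
  return t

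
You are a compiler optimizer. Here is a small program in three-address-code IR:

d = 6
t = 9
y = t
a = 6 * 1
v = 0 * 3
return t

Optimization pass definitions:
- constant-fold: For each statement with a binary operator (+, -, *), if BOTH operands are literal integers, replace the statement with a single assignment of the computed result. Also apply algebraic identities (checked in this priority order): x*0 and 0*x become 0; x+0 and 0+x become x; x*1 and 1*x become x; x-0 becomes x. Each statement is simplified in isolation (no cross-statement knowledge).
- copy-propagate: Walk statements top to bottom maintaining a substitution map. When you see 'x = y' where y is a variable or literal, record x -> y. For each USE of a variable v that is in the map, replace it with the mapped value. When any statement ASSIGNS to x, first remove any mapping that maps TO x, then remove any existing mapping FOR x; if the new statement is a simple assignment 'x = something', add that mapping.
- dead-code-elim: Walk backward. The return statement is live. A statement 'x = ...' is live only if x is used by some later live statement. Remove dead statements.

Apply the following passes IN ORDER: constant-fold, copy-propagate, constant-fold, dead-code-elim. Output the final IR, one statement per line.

Initial IR:
  d = 6
  t = 9
  y = t
  a = 6 * 1
  v = 0 * 3
  return t
After constant-fold (6 stmts):
  d = 6
  t = 9
  y = t
  a = 6
  v = 0
  return t
After copy-propagate (6 stmts):
  d = 6
  t = 9
  y = 9
  a = 6
  v = 0
  return 9
After constant-fold (6 stmts):
  d = 6
  t = 9
  y = 9
  a = 6
  v = 0
  return 9
After dead-code-elim (1 stmts):
  return 9

Answer: return 9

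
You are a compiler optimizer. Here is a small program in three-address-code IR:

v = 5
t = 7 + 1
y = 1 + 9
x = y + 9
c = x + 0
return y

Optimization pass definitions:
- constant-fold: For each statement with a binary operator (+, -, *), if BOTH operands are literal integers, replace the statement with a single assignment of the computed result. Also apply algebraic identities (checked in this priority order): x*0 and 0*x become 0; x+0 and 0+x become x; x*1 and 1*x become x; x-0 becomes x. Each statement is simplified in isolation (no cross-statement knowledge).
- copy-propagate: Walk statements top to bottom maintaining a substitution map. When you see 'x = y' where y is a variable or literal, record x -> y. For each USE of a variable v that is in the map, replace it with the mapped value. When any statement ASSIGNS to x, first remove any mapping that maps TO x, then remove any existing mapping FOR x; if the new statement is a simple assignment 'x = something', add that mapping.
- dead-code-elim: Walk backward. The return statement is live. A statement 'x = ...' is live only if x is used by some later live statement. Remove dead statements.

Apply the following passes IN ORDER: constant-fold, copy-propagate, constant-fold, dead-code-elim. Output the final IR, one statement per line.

Answer: return 10

Derivation:
Initial IR:
  v = 5
  t = 7 + 1
  y = 1 + 9
  x = y + 9
  c = x + 0
  return y
After constant-fold (6 stmts):
  v = 5
  t = 8
  y = 10
  x = y + 9
  c = x
  return y
After copy-propagate (6 stmts):
  v = 5
  t = 8
  y = 10
  x = 10 + 9
  c = x
  return 10
After constant-fold (6 stmts):
  v = 5
  t = 8
  y = 10
  x = 19
  c = x
  return 10
After dead-code-elim (1 stmts):
  return 10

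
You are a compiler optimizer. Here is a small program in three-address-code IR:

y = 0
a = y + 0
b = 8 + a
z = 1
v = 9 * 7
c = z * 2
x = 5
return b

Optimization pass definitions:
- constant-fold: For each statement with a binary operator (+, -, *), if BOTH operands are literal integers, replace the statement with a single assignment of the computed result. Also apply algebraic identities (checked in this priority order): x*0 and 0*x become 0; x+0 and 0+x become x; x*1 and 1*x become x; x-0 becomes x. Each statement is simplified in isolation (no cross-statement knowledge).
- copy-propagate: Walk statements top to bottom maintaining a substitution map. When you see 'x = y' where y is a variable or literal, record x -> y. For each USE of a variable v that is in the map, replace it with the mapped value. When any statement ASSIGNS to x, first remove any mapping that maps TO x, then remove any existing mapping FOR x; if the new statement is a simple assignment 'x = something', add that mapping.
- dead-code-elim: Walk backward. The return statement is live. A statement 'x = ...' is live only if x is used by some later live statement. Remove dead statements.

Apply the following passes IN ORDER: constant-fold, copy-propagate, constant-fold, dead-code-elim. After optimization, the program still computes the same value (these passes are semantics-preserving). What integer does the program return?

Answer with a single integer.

Initial IR:
  y = 0
  a = y + 0
  b = 8 + a
  z = 1
  v = 9 * 7
  c = z * 2
  x = 5
  return b
After constant-fold (8 stmts):
  y = 0
  a = y
  b = 8 + a
  z = 1
  v = 63
  c = z * 2
  x = 5
  return b
After copy-propagate (8 stmts):
  y = 0
  a = 0
  b = 8 + 0
  z = 1
  v = 63
  c = 1 * 2
  x = 5
  return b
After constant-fold (8 stmts):
  y = 0
  a = 0
  b = 8
  z = 1
  v = 63
  c = 2
  x = 5
  return b
After dead-code-elim (2 stmts):
  b = 8
  return b
Evaluate:
  y = 0  =>  y = 0
  a = y + 0  =>  a = 0
  b = 8 + a  =>  b = 8
  z = 1  =>  z = 1
  v = 9 * 7  =>  v = 63
  c = z * 2  =>  c = 2
  x = 5  =>  x = 5
  return b = 8

Answer: 8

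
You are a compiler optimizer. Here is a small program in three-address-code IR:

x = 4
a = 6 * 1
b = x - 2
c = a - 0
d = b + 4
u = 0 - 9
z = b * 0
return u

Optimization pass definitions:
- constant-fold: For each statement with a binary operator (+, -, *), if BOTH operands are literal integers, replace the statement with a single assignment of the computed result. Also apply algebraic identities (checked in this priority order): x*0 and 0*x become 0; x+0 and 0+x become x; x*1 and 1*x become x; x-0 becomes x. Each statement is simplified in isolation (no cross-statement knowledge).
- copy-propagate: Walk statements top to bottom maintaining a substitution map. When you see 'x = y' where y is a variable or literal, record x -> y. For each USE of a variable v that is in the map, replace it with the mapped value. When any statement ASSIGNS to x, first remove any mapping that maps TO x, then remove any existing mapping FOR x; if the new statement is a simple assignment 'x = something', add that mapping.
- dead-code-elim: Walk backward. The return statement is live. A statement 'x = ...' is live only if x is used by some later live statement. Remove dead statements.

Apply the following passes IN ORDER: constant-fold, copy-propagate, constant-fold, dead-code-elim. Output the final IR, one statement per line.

Initial IR:
  x = 4
  a = 6 * 1
  b = x - 2
  c = a - 0
  d = b + 4
  u = 0 - 9
  z = b * 0
  return u
After constant-fold (8 stmts):
  x = 4
  a = 6
  b = x - 2
  c = a
  d = b + 4
  u = -9
  z = 0
  return u
After copy-propagate (8 stmts):
  x = 4
  a = 6
  b = 4 - 2
  c = 6
  d = b + 4
  u = -9
  z = 0
  return -9
After constant-fold (8 stmts):
  x = 4
  a = 6
  b = 2
  c = 6
  d = b + 4
  u = -9
  z = 0
  return -9
After dead-code-elim (1 stmts):
  return -9

Answer: return -9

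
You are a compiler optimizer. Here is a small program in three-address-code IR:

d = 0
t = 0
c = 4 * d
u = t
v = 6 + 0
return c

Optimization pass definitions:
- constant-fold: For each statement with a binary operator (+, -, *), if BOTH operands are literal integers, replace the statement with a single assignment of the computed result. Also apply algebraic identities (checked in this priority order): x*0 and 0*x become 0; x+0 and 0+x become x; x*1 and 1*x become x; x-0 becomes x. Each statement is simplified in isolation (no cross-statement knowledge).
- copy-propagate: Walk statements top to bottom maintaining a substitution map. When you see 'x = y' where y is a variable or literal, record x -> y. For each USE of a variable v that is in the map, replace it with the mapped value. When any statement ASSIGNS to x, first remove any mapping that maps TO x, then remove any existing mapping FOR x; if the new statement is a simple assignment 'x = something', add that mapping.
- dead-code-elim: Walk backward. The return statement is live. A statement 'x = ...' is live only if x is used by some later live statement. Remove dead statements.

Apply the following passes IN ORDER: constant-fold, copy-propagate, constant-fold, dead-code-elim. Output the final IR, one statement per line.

Answer: c = 0
return c

Derivation:
Initial IR:
  d = 0
  t = 0
  c = 4 * d
  u = t
  v = 6 + 0
  return c
After constant-fold (6 stmts):
  d = 0
  t = 0
  c = 4 * d
  u = t
  v = 6
  return c
After copy-propagate (6 stmts):
  d = 0
  t = 0
  c = 4 * 0
  u = 0
  v = 6
  return c
After constant-fold (6 stmts):
  d = 0
  t = 0
  c = 0
  u = 0
  v = 6
  return c
After dead-code-elim (2 stmts):
  c = 0
  return c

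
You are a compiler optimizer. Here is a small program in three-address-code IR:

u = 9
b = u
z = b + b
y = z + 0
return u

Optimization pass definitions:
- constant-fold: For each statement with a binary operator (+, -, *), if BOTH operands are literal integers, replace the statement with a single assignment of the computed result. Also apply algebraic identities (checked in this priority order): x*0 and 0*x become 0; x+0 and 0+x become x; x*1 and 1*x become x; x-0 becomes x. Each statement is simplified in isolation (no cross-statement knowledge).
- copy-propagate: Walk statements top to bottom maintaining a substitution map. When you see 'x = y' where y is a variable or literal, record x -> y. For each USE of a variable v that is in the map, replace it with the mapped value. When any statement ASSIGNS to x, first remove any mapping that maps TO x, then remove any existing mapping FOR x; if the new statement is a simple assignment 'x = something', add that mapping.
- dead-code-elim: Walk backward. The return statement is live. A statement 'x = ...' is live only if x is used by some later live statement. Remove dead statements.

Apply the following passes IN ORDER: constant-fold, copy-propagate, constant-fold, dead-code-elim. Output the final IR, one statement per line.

Answer: return 9

Derivation:
Initial IR:
  u = 9
  b = u
  z = b + b
  y = z + 0
  return u
After constant-fold (5 stmts):
  u = 9
  b = u
  z = b + b
  y = z
  return u
After copy-propagate (5 stmts):
  u = 9
  b = 9
  z = 9 + 9
  y = z
  return 9
After constant-fold (5 stmts):
  u = 9
  b = 9
  z = 18
  y = z
  return 9
After dead-code-elim (1 stmts):
  return 9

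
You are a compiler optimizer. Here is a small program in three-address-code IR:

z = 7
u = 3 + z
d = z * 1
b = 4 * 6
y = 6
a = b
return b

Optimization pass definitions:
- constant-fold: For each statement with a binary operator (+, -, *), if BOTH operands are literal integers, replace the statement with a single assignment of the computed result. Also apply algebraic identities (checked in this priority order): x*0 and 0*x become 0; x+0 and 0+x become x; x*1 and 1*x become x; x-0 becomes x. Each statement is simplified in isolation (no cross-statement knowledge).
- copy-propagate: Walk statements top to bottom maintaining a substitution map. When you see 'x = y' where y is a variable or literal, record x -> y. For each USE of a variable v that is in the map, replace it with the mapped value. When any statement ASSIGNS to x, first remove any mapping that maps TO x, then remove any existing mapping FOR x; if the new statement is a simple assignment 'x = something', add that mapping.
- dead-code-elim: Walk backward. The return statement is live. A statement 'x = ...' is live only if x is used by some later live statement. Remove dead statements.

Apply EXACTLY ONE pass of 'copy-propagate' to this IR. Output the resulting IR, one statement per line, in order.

Applying copy-propagate statement-by-statement:
  [1] z = 7  (unchanged)
  [2] u = 3 + z  -> u = 3 + 7
  [3] d = z * 1  -> d = 7 * 1
  [4] b = 4 * 6  (unchanged)
  [5] y = 6  (unchanged)
  [6] a = b  (unchanged)
  [7] return b  (unchanged)
Result (7 stmts):
  z = 7
  u = 3 + 7
  d = 7 * 1
  b = 4 * 6
  y = 6
  a = b
  return b

Answer: z = 7
u = 3 + 7
d = 7 * 1
b = 4 * 6
y = 6
a = b
return b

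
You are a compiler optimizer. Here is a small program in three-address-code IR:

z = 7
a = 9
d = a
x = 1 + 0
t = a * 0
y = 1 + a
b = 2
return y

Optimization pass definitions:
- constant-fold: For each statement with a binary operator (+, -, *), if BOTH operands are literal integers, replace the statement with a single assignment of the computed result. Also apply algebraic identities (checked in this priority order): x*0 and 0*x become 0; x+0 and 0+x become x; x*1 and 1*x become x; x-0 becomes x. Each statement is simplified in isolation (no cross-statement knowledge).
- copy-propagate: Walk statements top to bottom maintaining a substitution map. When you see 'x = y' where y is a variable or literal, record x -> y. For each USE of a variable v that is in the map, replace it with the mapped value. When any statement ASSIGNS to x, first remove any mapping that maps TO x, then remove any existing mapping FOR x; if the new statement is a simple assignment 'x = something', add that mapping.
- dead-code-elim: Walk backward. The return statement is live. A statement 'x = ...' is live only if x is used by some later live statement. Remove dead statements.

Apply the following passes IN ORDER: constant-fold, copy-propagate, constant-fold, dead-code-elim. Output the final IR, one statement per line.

Answer: y = 10
return y

Derivation:
Initial IR:
  z = 7
  a = 9
  d = a
  x = 1 + 0
  t = a * 0
  y = 1 + a
  b = 2
  return y
After constant-fold (8 stmts):
  z = 7
  a = 9
  d = a
  x = 1
  t = 0
  y = 1 + a
  b = 2
  return y
After copy-propagate (8 stmts):
  z = 7
  a = 9
  d = 9
  x = 1
  t = 0
  y = 1 + 9
  b = 2
  return y
After constant-fold (8 stmts):
  z = 7
  a = 9
  d = 9
  x = 1
  t = 0
  y = 10
  b = 2
  return y
After dead-code-elim (2 stmts):
  y = 10
  return y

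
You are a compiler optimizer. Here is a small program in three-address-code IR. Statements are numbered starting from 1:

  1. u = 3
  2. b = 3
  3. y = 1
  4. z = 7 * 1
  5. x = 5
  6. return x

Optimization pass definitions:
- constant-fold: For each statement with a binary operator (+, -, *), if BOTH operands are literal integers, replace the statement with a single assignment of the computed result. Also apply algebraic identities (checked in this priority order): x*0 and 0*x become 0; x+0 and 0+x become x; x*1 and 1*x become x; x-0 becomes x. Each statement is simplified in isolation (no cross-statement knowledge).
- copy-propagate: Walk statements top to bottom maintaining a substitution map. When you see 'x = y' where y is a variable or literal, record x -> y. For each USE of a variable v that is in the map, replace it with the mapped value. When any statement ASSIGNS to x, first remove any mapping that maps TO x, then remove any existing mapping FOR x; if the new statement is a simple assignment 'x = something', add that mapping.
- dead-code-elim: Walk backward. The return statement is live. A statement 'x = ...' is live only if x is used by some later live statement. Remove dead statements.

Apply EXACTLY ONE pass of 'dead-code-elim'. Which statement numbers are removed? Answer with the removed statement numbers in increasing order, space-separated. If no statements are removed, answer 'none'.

Answer: 1 2 3 4

Derivation:
Backward liveness scan:
Stmt 1 'u = 3': DEAD (u not in live set [])
Stmt 2 'b = 3': DEAD (b not in live set [])
Stmt 3 'y = 1': DEAD (y not in live set [])
Stmt 4 'z = 7 * 1': DEAD (z not in live set [])
Stmt 5 'x = 5': KEEP (x is live); live-in = []
Stmt 6 'return x': KEEP (return); live-in = ['x']
Removed statement numbers: [1, 2, 3, 4]
Surviving IR:
  x = 5
  return x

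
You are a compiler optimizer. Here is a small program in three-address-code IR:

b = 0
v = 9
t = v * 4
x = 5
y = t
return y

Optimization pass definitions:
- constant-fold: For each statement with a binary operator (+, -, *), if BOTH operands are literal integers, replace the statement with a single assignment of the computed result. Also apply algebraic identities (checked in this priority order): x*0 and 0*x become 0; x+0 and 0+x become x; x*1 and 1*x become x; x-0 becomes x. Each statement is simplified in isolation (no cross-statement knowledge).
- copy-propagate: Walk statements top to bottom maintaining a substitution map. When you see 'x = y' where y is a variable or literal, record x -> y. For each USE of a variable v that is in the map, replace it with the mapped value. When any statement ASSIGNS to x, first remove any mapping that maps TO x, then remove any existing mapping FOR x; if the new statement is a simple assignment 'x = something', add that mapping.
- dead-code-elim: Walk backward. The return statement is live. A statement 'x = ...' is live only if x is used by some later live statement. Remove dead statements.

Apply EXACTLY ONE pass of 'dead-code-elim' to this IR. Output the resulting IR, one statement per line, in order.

Applying dead-code-elim statement-by-statement:
  [6] return y  -> KEEP (return); live=['y']
  [5] y = t  -> KEEP; live=['t']
  [4] x = 5  -> DEAD (x not live)
  [3] t = v * 4  -> KEEP; live=['v']
  [2] v = 9  -> KEEP; live=[]
  [1] b = 0  -> DEAD (b not live)
Result (4 stmts):
  v = 9
  t = v * 4
  y = t
  return y

Answer: v = 9
t = v * 4
y = t
return y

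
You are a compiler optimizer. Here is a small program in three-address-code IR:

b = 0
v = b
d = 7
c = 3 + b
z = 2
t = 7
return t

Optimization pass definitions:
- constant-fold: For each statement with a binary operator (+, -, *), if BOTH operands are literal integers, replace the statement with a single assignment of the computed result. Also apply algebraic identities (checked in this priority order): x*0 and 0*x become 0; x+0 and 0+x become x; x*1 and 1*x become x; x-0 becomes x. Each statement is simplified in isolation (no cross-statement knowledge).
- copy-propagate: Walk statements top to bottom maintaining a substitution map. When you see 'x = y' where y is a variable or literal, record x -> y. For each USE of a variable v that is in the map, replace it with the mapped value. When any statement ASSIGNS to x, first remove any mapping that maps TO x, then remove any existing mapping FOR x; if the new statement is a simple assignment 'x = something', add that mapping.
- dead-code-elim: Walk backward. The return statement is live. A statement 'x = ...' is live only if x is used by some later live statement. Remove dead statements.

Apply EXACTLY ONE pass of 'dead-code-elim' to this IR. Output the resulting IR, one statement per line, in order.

Answer: t = 7
return t

Derivation:
Applying dead-code-elim statement-by-statement:
  [7] return t  -> KEEP (return); live=['t']
  [6] t = 7  -> KEEP; live=[]
  [5] z = 2  -> DEAD (z not live)
  [4] c = 3 + b  -> DEAD (c not live)
  [3] d = 7  -> DEAD (d not live)
  [2] v = b  -> DEAD (v not live)
  [1] b = 0  -> DEAD (b not live)
Result (2 stmts):
  t = 7
  return t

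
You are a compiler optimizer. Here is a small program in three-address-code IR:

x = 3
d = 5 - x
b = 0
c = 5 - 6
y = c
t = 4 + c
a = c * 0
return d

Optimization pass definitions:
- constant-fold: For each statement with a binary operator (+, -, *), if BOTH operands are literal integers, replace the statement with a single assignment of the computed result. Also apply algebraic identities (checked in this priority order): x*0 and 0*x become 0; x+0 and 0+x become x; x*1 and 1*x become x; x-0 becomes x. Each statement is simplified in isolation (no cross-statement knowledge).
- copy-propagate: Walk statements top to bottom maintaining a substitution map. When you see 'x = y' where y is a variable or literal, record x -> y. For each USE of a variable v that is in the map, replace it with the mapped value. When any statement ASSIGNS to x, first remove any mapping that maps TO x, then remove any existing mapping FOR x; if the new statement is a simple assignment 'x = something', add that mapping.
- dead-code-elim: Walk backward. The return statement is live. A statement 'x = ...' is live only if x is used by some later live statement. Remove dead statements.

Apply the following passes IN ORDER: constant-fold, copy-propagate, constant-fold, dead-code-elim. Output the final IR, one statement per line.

Initial IR:
  x = 3
  d = 5 - x
  b = 0
  c = 5 - 6
  y = c
  t = 4 + c
  a = c * 0
  return d
After constant-fold (8 stmts):
  x = 3
  d = 5 - x
  b = 0
  c = -1
  y = c
  t = 4 + c
  a = 0
  return d
After copy-propagate (8 stmts):
  x = 3
  d = 5 - 3
  b = 0
  c = -1
  y = -1
  t = 4 + -1
  a = 0
  return d
After constant-fold (8 stmts):
  x = 3
  d = 2
  b = 0
  c = -1
  y = -1
  t = 3
  a = 0
  return d
After dead-code-elim (2 stmts):
  d = 2
  return d

Answer: d = 2
return d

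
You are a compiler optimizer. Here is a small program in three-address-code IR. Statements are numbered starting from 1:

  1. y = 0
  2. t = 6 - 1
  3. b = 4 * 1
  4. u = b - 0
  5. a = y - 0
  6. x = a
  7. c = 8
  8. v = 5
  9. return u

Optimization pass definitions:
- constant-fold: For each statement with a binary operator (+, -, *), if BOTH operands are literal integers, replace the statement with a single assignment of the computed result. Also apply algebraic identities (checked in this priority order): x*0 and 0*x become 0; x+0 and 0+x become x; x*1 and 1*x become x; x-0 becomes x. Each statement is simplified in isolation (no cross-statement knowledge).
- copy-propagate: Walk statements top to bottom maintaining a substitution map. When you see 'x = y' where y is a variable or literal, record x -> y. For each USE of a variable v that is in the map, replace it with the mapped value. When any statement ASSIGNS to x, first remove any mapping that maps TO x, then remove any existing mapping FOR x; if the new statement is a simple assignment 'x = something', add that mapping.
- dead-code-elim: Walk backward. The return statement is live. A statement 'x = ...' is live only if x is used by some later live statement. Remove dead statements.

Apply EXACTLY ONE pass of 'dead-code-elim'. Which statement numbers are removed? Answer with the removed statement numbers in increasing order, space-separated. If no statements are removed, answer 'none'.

Answer: 1 2 5 6 7 8

Derivation:
Backward liveness scan:
Stmt 1 'y = 0': DEAD (y not in live set [])
Stmt 2 't = 6 - 1': DEAD (t not in live set [])
Stmt 3 'b = 4 * 1': KEEP (b is live); live-in = []
Stmt 4 'u = b - 0': KEEP (u is live); live-in = ['b']
Stmt 5 'a = y - 0': DEAD (a not in live set ['u'])
Stmt 6 'x = a': DEAD (x not in live set ['u'])
Stmt 7 'c = 8': DEAD (c not in live set ['u'])
Stmt 8 'v = 5': DEAD (v not in live set ['u'])
Stmt 9 'return u': KEEP (return); live-in = ['u']
Removed statement numbers: [1, 2, 5, 6, 7, 8]
Surviving IR:
  b = 4 * 1
  u = b - 0
  return u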